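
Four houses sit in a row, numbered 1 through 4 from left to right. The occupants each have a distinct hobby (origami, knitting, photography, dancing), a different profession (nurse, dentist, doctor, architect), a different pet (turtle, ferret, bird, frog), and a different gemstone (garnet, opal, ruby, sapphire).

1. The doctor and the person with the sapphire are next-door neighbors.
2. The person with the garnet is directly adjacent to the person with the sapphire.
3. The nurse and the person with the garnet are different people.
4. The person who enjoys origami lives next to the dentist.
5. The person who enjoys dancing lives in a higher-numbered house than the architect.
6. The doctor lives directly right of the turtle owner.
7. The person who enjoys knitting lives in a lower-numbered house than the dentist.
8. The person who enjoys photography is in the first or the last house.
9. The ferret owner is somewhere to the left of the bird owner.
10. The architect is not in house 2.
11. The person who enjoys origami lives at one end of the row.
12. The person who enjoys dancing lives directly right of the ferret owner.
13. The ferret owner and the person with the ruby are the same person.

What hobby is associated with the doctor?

House 3 hobby: only dancing fits.
Clue 5 places the architect in house 1.
Clue 12 places the ferret owner in house 2.
From clue 13, the person with the ruby must be in house 2.
House 2's hobby must be knitting (nothing else left).
From clue 7, the dentist must be in house 3.
So house 1 gets opal for gemstone.
The person with the sapphire is in house 3 (clue 1).
From clue 2, the person with the garnet must be in house 4.
The nurse is in house 2 (clue 3).
By clue 4, the person who enjoys origami is in house 4.
House 1 hobby: only photography fits.
House 4's profession must be doctor (nothing else left).
Clue 6 places the turtle owner in house 3.
That leaves frog as the pet for house 1.
House 4 pet: only bird fits.
So: house 1 = photography/architect/frog/opal, house 2 = knitting/nurse/ferret/ruby, house 3 = dancing/dentist/turtle/sapphire, house 4 = origami/doctor/bird/garnet.

origami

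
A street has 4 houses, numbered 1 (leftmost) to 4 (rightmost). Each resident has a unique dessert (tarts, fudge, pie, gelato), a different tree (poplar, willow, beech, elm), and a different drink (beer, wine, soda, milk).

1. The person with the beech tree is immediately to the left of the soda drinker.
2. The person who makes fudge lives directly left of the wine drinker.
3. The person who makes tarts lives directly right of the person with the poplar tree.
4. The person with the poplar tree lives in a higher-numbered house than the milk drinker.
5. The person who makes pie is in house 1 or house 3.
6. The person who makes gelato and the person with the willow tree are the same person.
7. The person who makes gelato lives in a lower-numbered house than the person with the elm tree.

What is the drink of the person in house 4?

wine

So house 4 gets tarts for dessert.
The person with the poplar tree is in house 3 (clue 3).
The only tree still possible for house 4 is elm.
The person who makes gelato is narrowed to house 1 or 2; consider each.
Placing it in house 1 leads to a contradiction, so it's in house 2.
The person with the willow tree is in house 2 (clue 6).
House 1's tree must be beech (nothing else left).
From clue 1, the soda drinker must be in house 2.
The only drink still possible for house 1 is milk.
That leaves beer as the drink for house 3.
House 4 drink: only wine fits.
From clue 2, the person who makes fudge must be in house 3.
House 1's dessert must be pie (nothing else left).
So: house 1 = pie/beech/milk, house 2 = gelato/willow/soda, house 3 = fudge/poplar/beer, house 4 = tarts/elm/wine.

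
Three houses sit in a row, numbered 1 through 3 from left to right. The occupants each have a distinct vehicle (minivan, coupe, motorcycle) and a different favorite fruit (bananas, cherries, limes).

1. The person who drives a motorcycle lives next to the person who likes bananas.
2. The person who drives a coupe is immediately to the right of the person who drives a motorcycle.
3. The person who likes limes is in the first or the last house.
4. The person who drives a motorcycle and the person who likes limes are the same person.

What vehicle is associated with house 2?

Clue 4 places the person who drives a motorcycle in house 1.
By clue 4, the person who likes limes is in house 1.
By clue 1, the person who likes bananas is in house 2.
Clue 2 places the person who drives a coupe in house 2.
The only vehicle still possible for house 3 is minivan.
That leaves cherries as the favorite fruit for house 3.
So: house 1 = motorcycle/limes, house 2 = coupe/bananas, house 3 = minivan/cherries.

coupe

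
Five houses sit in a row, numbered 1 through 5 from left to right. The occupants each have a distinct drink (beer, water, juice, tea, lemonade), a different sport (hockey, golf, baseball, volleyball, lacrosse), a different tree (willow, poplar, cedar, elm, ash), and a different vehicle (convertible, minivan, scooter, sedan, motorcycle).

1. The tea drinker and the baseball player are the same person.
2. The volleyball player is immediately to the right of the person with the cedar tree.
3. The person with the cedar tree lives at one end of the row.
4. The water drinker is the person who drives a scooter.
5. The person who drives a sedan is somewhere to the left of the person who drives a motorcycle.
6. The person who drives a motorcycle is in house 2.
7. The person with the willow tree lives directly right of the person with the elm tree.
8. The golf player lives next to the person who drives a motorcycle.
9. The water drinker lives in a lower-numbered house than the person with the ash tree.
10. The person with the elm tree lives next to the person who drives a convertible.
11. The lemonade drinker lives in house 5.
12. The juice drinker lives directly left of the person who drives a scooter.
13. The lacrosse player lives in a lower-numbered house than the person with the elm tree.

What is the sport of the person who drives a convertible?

baseball

Clue 3: the person with the cedar tree is in house 1.
Clue 6: the person who drives a motorcycle is in house 2.
From clue 11, the lemonade drinker must be in house 5.
Clue 2: the volleyball player is in house 2.
From clue 5, the person who drives a sedan must be in house 1.
That leaves hockey as the sport for house 5.
The only sport still possible for house 4 is baseball.
By clue 1, the tea drinker is in house 4.
The only drink still possible for house 1 is beer.
House 2 drink: only juice fits.
That leaves water as the drink for house 3.
Clue 4: the person who drives a scooter is in house 3.
That leaves poplar as the tree for house 2.
The only tree still possible for house 3 is elm.
Clue 7 places the person with the willow tree in house 4.
Clue 10 places the person who drives a convertible in house 4.
The lacrosse player is in house 1 (clue 13).
So house 3 gets golf for sport.
House 5 tree: only ash fits.
House 5 vehicle: only minivan fits.
So: house 1 = beer/lacrosse/cedar/sedan, house 2 = juice/volleyball/poplar/motorcycle, house 3 = water/golf/elm/scooter, house 4 = tea/baseball/willow/convertible, house 5 = lemonade/hockey/ash/minivan.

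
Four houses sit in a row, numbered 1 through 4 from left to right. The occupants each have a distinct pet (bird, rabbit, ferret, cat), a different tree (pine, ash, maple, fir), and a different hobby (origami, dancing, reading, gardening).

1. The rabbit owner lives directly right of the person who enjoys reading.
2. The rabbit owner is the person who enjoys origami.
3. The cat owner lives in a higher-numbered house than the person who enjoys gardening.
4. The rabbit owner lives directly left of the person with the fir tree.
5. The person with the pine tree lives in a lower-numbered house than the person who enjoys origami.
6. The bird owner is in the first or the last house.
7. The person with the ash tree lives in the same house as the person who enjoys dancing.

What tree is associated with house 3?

That leaves dancing as the hobby for house 4.
The person with the ash tree is in house 4 (clue 7).
The only tree still possible for house 3 is fir.
Clue 4: the rabbit owner is in house 2.
From clue 1, the person who enjoys reading must be in house 1.
Clue 2: the person who enjoys origami is in house 2.
The person with the pine tree is in house 1 (clue 5).
That leaves maple as the tree for house 2.
The only hobby still possible for house 3 is gardening.
From clue 3, the cat owner must be in house 4.
House 3's pet must be ferret (nothing else left).
So house 1 gets bird for pet.
So: house 1 = bird/pine/reading, house 2 = rabbit/maple/origami, house 3 = ferret/fir/gardening, house 4 = cat/ash/dancing.

fir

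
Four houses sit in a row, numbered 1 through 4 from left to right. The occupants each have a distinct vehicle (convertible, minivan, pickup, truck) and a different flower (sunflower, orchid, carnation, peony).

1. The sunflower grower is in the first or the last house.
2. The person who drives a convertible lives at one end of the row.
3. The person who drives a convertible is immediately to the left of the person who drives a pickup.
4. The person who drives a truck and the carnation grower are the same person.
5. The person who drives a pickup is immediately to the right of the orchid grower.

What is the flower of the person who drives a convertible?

The person who drives a convertible is in house 1 (clue 3).
The person who drives a pickup is in house 2 (clue 3).
Clue 5: the orchid grower is in house 1.
House 2's flower must be peony (nothing else left).
That leaves carnation as the flower for house 3.
That leaves sunflower as the flower for house 4.
Clue 4 places the person who drives a truck in house 3.
That leaves minivan as the vehicle for house 4.
So: house 1 = convertible/orchid, house 2 = pickup/peony, house 3 = truck/carnation, house 4 = minivan/sunflower.

orchid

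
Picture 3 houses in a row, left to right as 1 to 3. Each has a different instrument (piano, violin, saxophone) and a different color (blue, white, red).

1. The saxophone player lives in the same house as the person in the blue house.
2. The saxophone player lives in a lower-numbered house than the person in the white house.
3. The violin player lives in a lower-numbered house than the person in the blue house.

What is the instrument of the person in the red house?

violin

That leaves piano as the instrument for house 3.
House 1 color: only red fits.
From clue 1, the saxophone player must be in house 2.
By clue 1, the person in the blue house is in house 2.
Clue 2 places the person in the white house in house 3.
Clue 3: the violin player is in house 1.
So: house 1 = violin/red, house 2 = saxophone/blue, house 3 = piano/white.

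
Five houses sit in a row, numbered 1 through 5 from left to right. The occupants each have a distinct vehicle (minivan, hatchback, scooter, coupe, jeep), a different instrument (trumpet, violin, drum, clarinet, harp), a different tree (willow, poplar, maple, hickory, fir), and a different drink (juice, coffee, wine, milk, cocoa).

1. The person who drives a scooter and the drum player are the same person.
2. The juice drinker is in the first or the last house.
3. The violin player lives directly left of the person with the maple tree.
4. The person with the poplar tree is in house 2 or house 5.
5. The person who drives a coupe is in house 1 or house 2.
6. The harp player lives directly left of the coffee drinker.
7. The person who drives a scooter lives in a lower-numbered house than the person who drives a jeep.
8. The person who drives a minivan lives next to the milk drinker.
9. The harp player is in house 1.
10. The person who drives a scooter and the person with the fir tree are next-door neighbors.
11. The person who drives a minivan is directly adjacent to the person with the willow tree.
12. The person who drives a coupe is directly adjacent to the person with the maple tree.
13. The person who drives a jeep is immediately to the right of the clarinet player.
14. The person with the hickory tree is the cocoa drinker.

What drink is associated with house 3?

milk

Clue 9 places the harp player in house 1.
The violin player is in house 2 (clue 3).
By clue 3, the person with the maple tree is in house 3.
Clue 6: the coffee drinker is in house 2.
Clue 12: the person who drives a coupe is in house 2.
House 5's instrument must be trumpet (nothing else left).
House 1's vehicle must be hatchback (nothing else left).
House 1 tree: only hickory fits.
From clue 14, the cocoa drinker must be in house 1.
So house 5 gets juice for drink.
The person who drives a jeep is narrowed to house 4 or 5; consider each.
Placing it in house 4 leads to a contradiction, so it's in house 5.
Clue 13 places the clarinet player in house 4.
House 3 instrument: only drum fits.
The person who drives a scooter is in house 3 (clue 1).
The only vehicle still possible for house 4 is minivan.
From clue 8, the milk drinker must be in house 3.
By clue 11, the person with the willow tree is in house 5.
House 2 tree: only poplar fits.
The only tree still possible for house 4 is fir.
That leaves wine as the drink for house 4.
So: house 1 = hatchback/harp/hickory/cocoa, house 2 = coupe/violin/poplar/coffee, house 3 = scooter/drum/maple/milk, house 4 = minivan/clarinet/fir/wine, house 5 = jeep/trumpet/willow/juice.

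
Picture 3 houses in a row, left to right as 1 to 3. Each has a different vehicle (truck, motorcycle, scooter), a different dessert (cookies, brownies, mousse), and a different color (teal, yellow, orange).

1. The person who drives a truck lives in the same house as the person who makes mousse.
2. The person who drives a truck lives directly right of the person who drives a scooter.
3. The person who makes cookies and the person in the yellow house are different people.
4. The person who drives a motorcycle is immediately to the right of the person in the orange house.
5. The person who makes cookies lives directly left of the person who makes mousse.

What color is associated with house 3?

yellow

House 1's vehicle must be scooter (nothing else left).
By clue 2, the person who drives a truck is in house 2.
The only vehicle still possible for house 3 is motorcycle.
Clue 1 places the person who makes mousse in house 2.
The person in the orange house is in house 2 (clue 4).
The person who makes cookies is in house 1 (clue 5).
That leaves brownies as the dessert for house 3.
The person in the yellow house is in house 3 (clue 3).
So house 1 gets teal for color.
So: house 1 = scooter/cookies/teal, house 2 = truck/mousse/orange, house 3 = motorcycle/brownies/yellow.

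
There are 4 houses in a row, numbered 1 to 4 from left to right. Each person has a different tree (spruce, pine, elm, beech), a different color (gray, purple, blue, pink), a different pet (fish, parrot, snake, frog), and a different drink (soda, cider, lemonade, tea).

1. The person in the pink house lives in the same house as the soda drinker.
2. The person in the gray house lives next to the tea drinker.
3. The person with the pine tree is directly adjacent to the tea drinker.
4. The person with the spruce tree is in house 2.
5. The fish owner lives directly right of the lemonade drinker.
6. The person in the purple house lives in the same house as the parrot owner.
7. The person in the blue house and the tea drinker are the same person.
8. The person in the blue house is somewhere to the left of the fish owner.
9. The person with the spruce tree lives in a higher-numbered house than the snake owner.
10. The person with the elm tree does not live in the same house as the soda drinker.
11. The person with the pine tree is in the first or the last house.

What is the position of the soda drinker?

Clue 4: the person with the spruce tree is in house 2.
From clue 9, the snake owner must be in house 1.
The person with the pine tree is narrowed to house 1 or 4; consider each.
Placing it in house 4 leads to a contradiction, so it's in house 1.
From clue 3, the tea drinker must be in house 2.
By clue 7, the person in the blue house is in house 2.
Clue 5: the fish owner is in house 4.
The only pet still possible for house 2 is frog.
House 3 pet: only parrot fits.
So house 3 gets lemonade for drink.
Clue 6 places the person in the purple house in house 3.
House 4's color must be pink (nothing else left).
By clue 1, the soda drinker is in house 4.
The person with the elm tree is in house 3 (clue 10).
That leaves beech as the tree for house 4.
House 1's color must be gray (nothing else left).
So house 1 gets cider for drink.
So: house 1 = pine/gray/snake/cider, house 2 = spruce/blue/frog/tea, house 3 = elm/purple/parrot/lemonade, house 4 = beech/pink/fish/soda.

4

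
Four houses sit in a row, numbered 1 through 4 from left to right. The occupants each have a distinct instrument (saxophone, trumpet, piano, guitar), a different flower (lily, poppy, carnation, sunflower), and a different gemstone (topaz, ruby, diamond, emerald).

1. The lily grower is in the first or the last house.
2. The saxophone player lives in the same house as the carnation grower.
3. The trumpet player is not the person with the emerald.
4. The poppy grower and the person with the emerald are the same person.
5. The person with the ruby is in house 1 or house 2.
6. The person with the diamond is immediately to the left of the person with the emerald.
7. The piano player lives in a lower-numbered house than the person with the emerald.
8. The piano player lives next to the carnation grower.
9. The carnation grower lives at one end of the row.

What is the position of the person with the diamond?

House 2 flower: only sunflower fits.
That leaves poppy as the flower for house 3.
By clue 4, the person with the emerald is in house 3.
The person with the diamond is in house 2 (clue 6).
Clue 7 places the piano player in house 2.
Clue 8: the carnation grower is in house 1.
House 4 flower: only lily fits.
House 4's gemstone must be topaz (nothing else left).
By clue 2, the saxophone player is in house 1.
So house 3 gets guitar for instrument.
That leaves trumpet as the instrument for house 4.
House 1's gemstone must be ruby (nothing else left).
So: house 1 = saxophone/carnation/ruby, house 2 = piano/sunflower/diamond, house 3 = guitar/poppy/emerald, house 4 = trumpet/lily/topaz.

2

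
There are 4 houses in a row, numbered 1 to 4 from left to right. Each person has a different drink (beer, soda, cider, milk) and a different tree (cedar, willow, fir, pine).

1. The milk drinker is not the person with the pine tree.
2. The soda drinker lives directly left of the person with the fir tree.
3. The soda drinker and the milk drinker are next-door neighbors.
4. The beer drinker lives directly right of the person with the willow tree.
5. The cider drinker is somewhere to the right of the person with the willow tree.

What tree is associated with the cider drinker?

The beer drinker is narrowed to house 2 or 3 or 4; consider each.
Placing it in house 2 and house 4 leads to a contradiction, so it's in house 3.
The person with the willow tree is in house 2 (clue 4).
So house 4 gets cider for drink.
From clue 2, the soda drinker must be in house 2.
Clue 2: the person with the fir tree is in house 3.
From clue 3, the milk drinker must be in house 1.
From clue 1, the person with the pine tree must be in house 4.
That leaves cedar as the tree for house 1.
So: house 1 = milk/cedar, house 2 = soda/willow, house 3 = beer/fir, house 4 = cider/pine.

pine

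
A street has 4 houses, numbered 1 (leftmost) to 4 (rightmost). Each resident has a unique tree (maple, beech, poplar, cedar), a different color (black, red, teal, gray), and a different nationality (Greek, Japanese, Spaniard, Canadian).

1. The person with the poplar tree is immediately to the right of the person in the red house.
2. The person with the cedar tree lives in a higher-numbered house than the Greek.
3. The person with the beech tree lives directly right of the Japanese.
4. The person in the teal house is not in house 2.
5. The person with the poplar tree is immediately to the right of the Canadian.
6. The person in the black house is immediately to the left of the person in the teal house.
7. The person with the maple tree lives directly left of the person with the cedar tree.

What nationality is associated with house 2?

That leaves maple as the tree for house 1.
House 4 nationality: only Spaniard fits.
Clue 7: the person with the cedar tree is in house 2.
Clue 2 places the Greek in house 1.
The only color still possible for house 1 is gray.
House 4 color: only teal fits.
Clue 6: the person in the black house is in house 3.
That leaves red as the color for house 2.
Clue 1 places the person with the poplar tree in house 3.
Clue 5 places the Canadian in house 2.
House 4's tree must be beech (nothing else left).
House 3 nationality: only Japanese fits.
So: house 1 = maple/gray/Greek, house 2 = cedar/red/Canadian, house 3 = poplar/black/Japanese, house 4 = beech/teal/Spaniard.

Canadian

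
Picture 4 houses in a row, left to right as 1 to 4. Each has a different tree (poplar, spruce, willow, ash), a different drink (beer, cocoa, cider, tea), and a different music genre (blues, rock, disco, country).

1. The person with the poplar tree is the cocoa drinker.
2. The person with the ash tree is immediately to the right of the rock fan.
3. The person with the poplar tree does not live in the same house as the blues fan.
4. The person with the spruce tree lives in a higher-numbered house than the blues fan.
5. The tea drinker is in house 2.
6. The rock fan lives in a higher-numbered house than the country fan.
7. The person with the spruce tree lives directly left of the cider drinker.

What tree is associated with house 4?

From clue 5, the tea drinker must be in house 2.
So house 4 gets disco for music genre.
The only music genre still possible for house 3 is rock.
By clue 2, the person with the ash tree is in house 4.
The person with the poplar tree is narrowed to house 1 or 3; consider each.
Placing it in house 3 leads to a contradiction, so it's in house 1.
Clue 1 places the cocoa drinker in house 1.
Clue 3: the blues fan is in house 2.
By clue 4, the person with the spruce tree is in house 3.
From clue 7, the cider drinker must be in house 4.
So house 2 gets willow for tree.
The only drink still possible for house 3 is beer.
So house 1 gets country for music genre.
So: house 1 = poplar/cocoa/country, house 2 = willow/tea/blues, house 3 = spruce/beer/rock, house 4 = ash/cider/disco.

ash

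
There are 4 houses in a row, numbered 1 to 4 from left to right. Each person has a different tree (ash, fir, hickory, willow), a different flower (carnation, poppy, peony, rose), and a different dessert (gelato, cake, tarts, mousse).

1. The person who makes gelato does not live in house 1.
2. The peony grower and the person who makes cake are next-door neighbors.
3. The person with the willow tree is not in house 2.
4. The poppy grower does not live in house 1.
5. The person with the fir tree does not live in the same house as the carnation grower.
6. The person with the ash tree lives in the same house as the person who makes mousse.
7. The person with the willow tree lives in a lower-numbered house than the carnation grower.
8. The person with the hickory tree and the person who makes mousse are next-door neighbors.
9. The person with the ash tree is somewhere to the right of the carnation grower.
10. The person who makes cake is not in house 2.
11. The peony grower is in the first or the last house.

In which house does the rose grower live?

1

The peony grower is in house 4 (clue 2).
Clue 2 places the person who makes cake in house 3.
From clue 7, the person with the willow tree must be in house 1.
House 1 flower: only rose fits.
So house 1 gets tarts for dessert.
That leaves gelato as the dessert for house 2.
That leaves mousse as the dessert for house 4.
Clue 6: the person with the ash tree is in house 4.
Clue 8 places the person with the hickory tree in house 3.
That leaves fir as the tree for house 2.
Clue 5 places the carnation grower in house 3.
So house 2 gets poppy for flower.
So: house 1 = willow/rose/tarts, house 2 = fir/poppy/gelato, house 3 = hickory/carnation/cake, house 4 = ash/peony/mousse.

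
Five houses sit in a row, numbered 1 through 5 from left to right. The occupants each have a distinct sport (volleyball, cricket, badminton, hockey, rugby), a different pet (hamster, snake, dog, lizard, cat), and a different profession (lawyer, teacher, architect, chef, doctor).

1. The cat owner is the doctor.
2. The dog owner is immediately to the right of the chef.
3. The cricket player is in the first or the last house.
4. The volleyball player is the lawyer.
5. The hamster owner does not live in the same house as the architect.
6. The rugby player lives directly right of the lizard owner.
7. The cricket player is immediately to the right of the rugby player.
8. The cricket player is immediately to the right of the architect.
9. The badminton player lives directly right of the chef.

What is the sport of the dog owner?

By clue 7, the cricket player is in house 5.
From clue 7, the rugby player must be in house 4.
Clue 8 places the architect in house 4.
Clue 6 places the lizard owner in house 3.
The dog owner is in house 2 (clue 2).
From clue 2, the chef must be in house 1.
From clue 9, the badminton player must be in house 2.
House 4 pet: only snake fits.
Clue 1 places the cat owner in house 5.
Clue 1: the doctor is in house 5.
Clue 4 places the volleyball player in house 3.
From clue 4, the lawyer must be in house 3.
So house 1 gets hockey for sport.
House 1's pet must be hamster (nothing else left).
House 2 profession: only teacher fits.
So: house 1 = hockey/hamster/chef, house 2 = badminton/dog/teacher, house 3 = volleyball/lizard/lawyer, house 4 = rugby/snake/architect, house 5 = cricket/cat/doctor.

badminton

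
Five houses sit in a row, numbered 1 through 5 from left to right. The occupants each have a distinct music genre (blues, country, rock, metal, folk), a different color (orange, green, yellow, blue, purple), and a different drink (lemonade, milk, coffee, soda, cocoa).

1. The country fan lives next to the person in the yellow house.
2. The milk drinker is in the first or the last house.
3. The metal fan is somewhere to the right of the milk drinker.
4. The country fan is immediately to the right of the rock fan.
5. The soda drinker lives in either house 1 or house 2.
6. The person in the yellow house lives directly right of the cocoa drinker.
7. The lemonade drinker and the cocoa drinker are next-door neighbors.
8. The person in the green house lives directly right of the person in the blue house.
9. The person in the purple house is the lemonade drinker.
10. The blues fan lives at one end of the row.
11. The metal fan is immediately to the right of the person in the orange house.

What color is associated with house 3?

purple

By clue 3, the milk drinker is in house 1.
That leaves soda as the drink for house 2.
The blues fan is narrowed to house 1 or 5; consider each.
Placing it in house 5 leads to a contradiction, so it's in house 1.
The person in the yellow house is narrowed to house 4 or 5; consider each.
Placing it in house 4 leads to a contradiction, so it's in house 5.
By clue 1, the country fan is in house 4.
The rock fan is in house 3 (clue 4).
Clue 6 places the cocoa drinker in house 4.
House 3 color: only purple fits.
By clue 8, the person in the green house is in house 2.
From clue 8, the person in the blue house must be in house 1.
Clue 9 places the lemonade drinker in house 3.
That leaves orange as the color for house 4.
House 5's drink must be coffee (nothing else left).
The metal fan is in house 5 (clue 11).
House 2's music genre must be folk (nothing else left).
So: house 1 = blues/blue/milk, house 2 = folk/green/soda, house 3 = rock/purple/lemonade, house 4 = country/orange/cocoa, house 5 = metal/yellow/coffee.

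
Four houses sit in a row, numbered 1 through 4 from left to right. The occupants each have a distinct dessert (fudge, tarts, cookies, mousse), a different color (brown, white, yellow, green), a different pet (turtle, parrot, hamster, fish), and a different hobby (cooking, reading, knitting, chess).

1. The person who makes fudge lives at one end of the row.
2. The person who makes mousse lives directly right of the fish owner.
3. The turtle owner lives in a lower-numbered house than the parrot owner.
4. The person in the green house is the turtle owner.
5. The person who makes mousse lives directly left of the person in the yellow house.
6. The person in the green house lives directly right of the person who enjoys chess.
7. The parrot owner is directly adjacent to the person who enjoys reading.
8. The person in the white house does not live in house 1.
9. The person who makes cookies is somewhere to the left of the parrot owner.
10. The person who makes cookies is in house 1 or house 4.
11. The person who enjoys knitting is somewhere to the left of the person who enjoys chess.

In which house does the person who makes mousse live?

3

Clue 10 places the person who makes cookies in house 1.
The person who enjoys knitting is in house 1 (clue 11).
Clue 11 places the person who enjoys chess in house 2.
That leaves brown as the color for house 1.
Clue 6: the person in the green house is in house 3.
The only dessert still possible for house 4 is fudge.
So house 2 gets white for color.
House 4's color must be yellow (nothing else left).
From clue 4, the turtle owner must be in house 3.
By clue 5, the person who makes mousse is in house 3.
House 2's dessert must be tarts (nothing else left).
House 4 pet: only parrot fits.
The fish owner is in house 2 (clue 2).
Clue 7 places the person who enjoys reading in house 3.
That leaves hamster as the pet for house 1.
The only hobby still possible for house 4 is cooking.
So: house 1 = cookies/brown/hamster/knitting, house 2 = tarts/white/fish/chess, house 3 = mousse/green/turtle/reading, house 4 = fudge/yellow/parrot/cooking.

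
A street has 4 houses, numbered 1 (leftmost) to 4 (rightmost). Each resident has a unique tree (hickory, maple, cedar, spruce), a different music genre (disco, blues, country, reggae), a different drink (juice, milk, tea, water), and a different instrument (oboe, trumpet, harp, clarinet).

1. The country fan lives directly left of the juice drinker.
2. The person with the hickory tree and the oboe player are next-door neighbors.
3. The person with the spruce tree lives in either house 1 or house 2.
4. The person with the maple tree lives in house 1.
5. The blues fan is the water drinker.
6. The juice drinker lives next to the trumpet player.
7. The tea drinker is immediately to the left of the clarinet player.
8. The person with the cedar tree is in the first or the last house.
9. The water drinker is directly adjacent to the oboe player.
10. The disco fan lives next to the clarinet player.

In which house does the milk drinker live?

4

Clue 4 places the person with the maple tree in house 1.
That leaves spruce as the tree for house 2.
The only tree still possible for house 3 is hickory.
So house 4 gets cedar for tree.
The blues fan is narrowed to house 1 or 3; consider each.
Placing it in house 3 leads to a contradiction, so it's in house 1.
The water drinker is in house 1 (clue 5).
The oboe player is in house 2 (clue 9).
The only instrument still possible for house 1 is harp.
The country fan is narrowed to house 2 or 3; consider each.
Placing it in house 3 leads to a contradiction, so it's in house 2.
Clue 1: the juice drinker is in house 3.
From clue 6, the trumpet player must be in house 4.
House 2's drink must be tea (nothing else left).
House 4 drink: only milk fits.
House 3 instrument: only clarinet fits.
From clue 10, the disco fan must be in house 4.
House 3's music genre must be reggae (nothing else left).
So: house 1 = maple/blues/water/harp, house 2 = spruce/country/tea/oboe, house 3 = hickory/reggae/juice/clarinet, house 4 = cedar/disco/milk/trumpet.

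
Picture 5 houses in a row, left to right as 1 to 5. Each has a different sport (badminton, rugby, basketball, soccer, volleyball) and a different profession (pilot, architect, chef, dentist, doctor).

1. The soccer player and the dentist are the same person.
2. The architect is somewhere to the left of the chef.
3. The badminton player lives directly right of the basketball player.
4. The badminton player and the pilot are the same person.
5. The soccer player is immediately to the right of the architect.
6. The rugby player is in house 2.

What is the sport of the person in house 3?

soccer

The rugby player is in house 2 (clue 6).
The only sport still possible for house 1 is volleyball.
That leaves doctor as the profession for house 1.
That leaves architect as the profession for house 2.
By clue 5, the soccer player is in house 3.
House 5's sport must be badminton (nothing else left).
From clue 1, the dentist must be in house 3.
Clue 4 places the pilot in house 5.
House 4 sport: only basketball fits.
House 4's profession must be chef (nothing else left).
So: house 1 = volleyball/doctor, house 2 = rugby/architect, house 3 = soccer/dentist, house 4 = basketball/chef, house 5 = badminton/pilot.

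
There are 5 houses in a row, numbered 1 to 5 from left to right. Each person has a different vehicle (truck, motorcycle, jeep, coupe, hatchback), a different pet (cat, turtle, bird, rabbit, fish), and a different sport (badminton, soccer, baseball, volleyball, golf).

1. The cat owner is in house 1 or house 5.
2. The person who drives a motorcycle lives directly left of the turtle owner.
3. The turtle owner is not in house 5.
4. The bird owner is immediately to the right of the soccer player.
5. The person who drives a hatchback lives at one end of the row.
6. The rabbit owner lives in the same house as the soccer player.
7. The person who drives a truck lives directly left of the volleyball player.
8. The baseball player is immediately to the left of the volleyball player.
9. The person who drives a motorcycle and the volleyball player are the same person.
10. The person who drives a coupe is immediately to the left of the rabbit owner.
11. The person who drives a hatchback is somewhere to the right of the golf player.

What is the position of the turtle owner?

From clue 11, the person who drives a hatchback must be in house 5.
So house 5 gets badminton for sport.
That leaves jeep as the vehicle for house 4.
The person who drives a motorcycle is narrowed to house 2 or 3; consider each.
Placing it in house 3 leads to a contradiction, so it's in house 2.
The turtle owner is in house 3 (clue 2).
By clue 9, the volleyball player is in house 2.
That leaves coupe as the vehicle for house 3.
The rabbit owner is in house 4 (clue 6).
By clue 6, the soccer player is in house 4.
House 1 vehicle: only truck fits.
House 2 pet: only fish fits.
The only sport still possible for house 1 is baseball.
So house 3 gets golf for sport.
So house 1 gets cat for pet.
That leaves bird as the pet for house 5.
So: house 1 = truck/cat/baseball, house 2 = motorcycle/fish/volleyball, house 3 = coupe/turtle/golf, house 4 = jeep/rabbit/soccer, house 5 = hatchback/bird/badminton.

3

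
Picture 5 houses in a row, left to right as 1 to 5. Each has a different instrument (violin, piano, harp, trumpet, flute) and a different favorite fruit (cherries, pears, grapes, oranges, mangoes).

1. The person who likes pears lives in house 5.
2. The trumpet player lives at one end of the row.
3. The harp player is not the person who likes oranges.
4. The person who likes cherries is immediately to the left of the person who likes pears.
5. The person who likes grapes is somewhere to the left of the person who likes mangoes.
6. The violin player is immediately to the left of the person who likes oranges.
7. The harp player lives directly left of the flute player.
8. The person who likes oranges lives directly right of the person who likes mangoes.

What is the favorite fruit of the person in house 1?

By clue 1, the person who likes pears is in house 5.
Clue 4: the person who likes cherries is in house 4.
So house 1 gets grapes for favorite fruit.
House 2's favorite fruit must be mangoes (nothing else left).
House 3's favorite fruit must be oranges (nothing else left).
By clue 6, the violin player is in house 2.
Clue 7 places the harp player in house 4.
Clue 7: the flute player is in house 5.
That leaves piano as the instrument for house 3.
The only instrument still possible for house 1 is trumpet.
So: house 1 = trumpet/grapes, house 2 = violin/mangoes, house 3 = piano/oranges, house 4 = harp/cherries, house 5 = flute/pears.

grapes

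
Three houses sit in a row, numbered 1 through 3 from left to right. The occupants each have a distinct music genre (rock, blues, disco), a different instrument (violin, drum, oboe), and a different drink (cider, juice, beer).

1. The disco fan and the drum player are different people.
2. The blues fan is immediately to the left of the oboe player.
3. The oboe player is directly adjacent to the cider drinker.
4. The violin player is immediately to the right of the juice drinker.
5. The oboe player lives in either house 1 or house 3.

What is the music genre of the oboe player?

disco

Clue 5 places the oboe player in house 3.
That leaves drum as the instrument for house 1.
The only instrument still possible for house 2 is violin.
By clue 2, the blues fan is in house 2.
Clue 3: the cider drinker is in house 2.
Clue 4 places the juice drinker in house 1.
House 1's music genre must be rock (nothing else left).
House 3 music genre: only disco fits.
So house 3 gets beer for drink.
So: house 1 = rock/drum/juice, house 2 = blues/violin/cider, house 3 = disco/oboe/beer.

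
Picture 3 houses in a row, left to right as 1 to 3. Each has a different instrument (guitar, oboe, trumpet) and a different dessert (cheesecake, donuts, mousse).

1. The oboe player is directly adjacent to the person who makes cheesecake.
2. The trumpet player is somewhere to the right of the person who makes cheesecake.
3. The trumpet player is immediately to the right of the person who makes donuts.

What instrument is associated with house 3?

trumpet

House 3's dessert must be mousse (nothing else left).
The trumpet player is narrowed to house 2 or 3; consider each.
Placing it in house 2 leads to a contradiction, so it's in house 3.
Clue 3 places the person who makes donuts in house 2.
House 1's dessert must be cheesecake (nothing else left).
The oboe player is in house 2 (clue 1).
House 1's instrument must be guitar (nothing else left).
So: house 1 = guitar/cheesecake, house 2 = oboe/donuts, house 3 = trumpet/mousse.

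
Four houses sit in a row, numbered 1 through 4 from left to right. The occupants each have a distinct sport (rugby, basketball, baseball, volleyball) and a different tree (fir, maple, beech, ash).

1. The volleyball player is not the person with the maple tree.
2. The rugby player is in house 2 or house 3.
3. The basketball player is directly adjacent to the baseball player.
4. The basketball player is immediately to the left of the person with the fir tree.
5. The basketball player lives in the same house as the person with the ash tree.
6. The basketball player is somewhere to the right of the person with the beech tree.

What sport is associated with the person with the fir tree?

The basketball player is narrowed to house 2 or 3; consider each.
Placing it in house 2 leads to a contradiction, so it's in house 3.
Clue 4: the person with the fir tree is in house 4.
From clue 5, the person with the ash tree must be in house 3.
House 1 sport: only volleyball fits.
House 4 sport: only baseball fits.
By clue 1, the person with the maple tree is in house 2.
The only sport still possible for house 2 is rugby.
So house 1 gets beech for tree.
So: house 1 = volleyball/beech, house 2 = rugby/maple, house 3 = basketball/ash, house 4 = baseball/fir.

baseball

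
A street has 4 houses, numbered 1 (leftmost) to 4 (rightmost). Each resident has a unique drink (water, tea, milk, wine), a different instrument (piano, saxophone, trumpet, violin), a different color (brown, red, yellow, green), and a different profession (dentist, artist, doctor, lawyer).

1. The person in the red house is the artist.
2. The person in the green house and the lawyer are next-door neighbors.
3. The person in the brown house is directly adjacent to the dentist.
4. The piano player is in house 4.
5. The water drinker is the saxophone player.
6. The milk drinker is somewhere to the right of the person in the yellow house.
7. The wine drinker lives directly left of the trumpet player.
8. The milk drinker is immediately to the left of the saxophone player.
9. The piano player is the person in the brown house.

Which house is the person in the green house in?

Clue 4: the piano player is in house 4.
The person in the brown house is in house 4 (clue 9).
So house 1 gets violin for instrument.
The only instrument still possible for house 2 is trumpet.
So house 3 gets saxophone for instrument.
By clue 3, the dentist is in house 3.
By clue 5, the water drinker is in house 3.
By clue 7, the wine drinker is in house 1.
Clue 8 places the milk drinker in house 2.
House 4's drink must be tea (nothing else left).
The person in the yellow house is in house 1 (clue 6).
So house 3 gets green for color.
The artist is in house 2 (clue 1).
That leaves red as the color for house 2.
So house 1 gets doctor for profession.
The only profession still possible for house 4 is lawyer.
So: house 1 = wine/violin/yellow/doctor, house 2 = milk/trumpet/red/artist, house 3 = water/saxophone/green/dentist, house 4 = tea/piano/brown/lawyer.

3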